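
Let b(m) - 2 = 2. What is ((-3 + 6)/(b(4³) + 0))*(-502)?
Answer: -753/2 ≈ -376.50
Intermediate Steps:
b(m) = 4 (b(m) = 2 + 2 = 4)
((-3 + 6)/(b(4³) + 0))*(-502) = ((-3 + 6)/(4 + 0))*(-502) = (3/4)*(-502) = (3*(¼))*(-502) = (¾)*(-502) = -753/2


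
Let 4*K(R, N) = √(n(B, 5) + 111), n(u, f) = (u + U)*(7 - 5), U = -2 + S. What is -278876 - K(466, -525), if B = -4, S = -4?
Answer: -278876 - √91/4 ≈ -2.7888e+5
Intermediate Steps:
U = -6 (U = -2 - 4 = -6)
n(u, f) = -12 + 2*u (n(u, f) = (u - 6)*(7 - 5) = (-6 + u)*2 = -12 + 2*u)
K(R, N) = √91/4 (K(R, N) = √((-12 + 2*(-4)) + 111)/4 = √((-12 - 8) + 111)/4 = √(-20 + 111)/4 = √91/4)
-278876 - K(466, -525) = -278876 - √91/4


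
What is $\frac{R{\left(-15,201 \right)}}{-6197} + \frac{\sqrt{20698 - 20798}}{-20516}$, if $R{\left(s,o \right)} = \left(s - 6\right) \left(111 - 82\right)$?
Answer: $\frac{609}{6197} - \frac{5 i}{10258} \approx 0.098273 - 0.00048742 i$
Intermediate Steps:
$R{\left(s,o \right)} = -174 + 29 s$ ($R{\left(s,o \right)} = \left(-6 + s\right) 29 = -174 + 29 s$)
$\frac{R{\left(-15,201 \right)}}{-6197} + \frac{\sqrt{20698 - 20798}}{-20516} = \frac{-174 + 29 \left(-15\right)}{-6197} + \frac{\sqrt{20698 - 20798}}{-20516} = \left(-174 - 435\right) \left(- \frac{1}{6197}\right) + \sqrt{-100} \left(- \frac{1}{20516}\right) = \left(-609\right) \left(- \frac{1}{6197}\right) + 10 i \left(- \frac{1}{20516}\right) = \frac{609}{6197} - \frac{5 i}{10258}$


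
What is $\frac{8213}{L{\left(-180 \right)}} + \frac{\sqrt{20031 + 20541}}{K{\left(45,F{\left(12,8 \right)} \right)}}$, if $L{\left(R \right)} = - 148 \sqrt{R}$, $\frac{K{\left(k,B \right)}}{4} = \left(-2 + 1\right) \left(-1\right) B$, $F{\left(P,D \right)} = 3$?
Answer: $\frac{7 \sqrt{23}}{2} + \frac{8213 i \sqrt{5}}{4440} \approx 16.785 + 4.1362 i$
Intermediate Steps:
$K{\left(k,B \right)} = 4 B$ ($K{\left(k,B \right)} = 4 \left(-2 + 1\right) \left(-1\right) B = 4 \left(-1\right) \left(-1\right) B = 4 \cdot 1 B = 4 B$)
$\frac{8213}{L{\left(-180 \right)}} + \frac{\sqrt{20031 + 20541}}{K{\left(45,F{\left(12,8 \right)} \right)}} = \frac{8213}{\left(-148\right) \sqrt{-180}} + \frac{\sqrt{20031 + 20541}}{4 \cdot 3} = \frac{8213}{\left(-148\right) 6 i \sqrt{5}} + \frac{\sqrt{40572}}{12} = \frac{8213}{\left(-888\right) i \sqrt{5}} + 42 \sqrt{23} \cdot \frac{1}{12} = 8213 \frac{i \sqrt{5}}{4440} + \frac{7 \sqrt{23}}{2} = \frac{8213 i \sqrt{5}}{4440} + \frac{7 \sqrt{23}}{2} = \frac{7 \sqrt{23}}{2} + \frac{8213 i \sqrt{5}}{4440}$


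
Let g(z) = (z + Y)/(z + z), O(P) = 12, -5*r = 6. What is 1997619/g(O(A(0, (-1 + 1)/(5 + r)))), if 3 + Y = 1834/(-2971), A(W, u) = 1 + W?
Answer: 8378719128/1465 ≈ 5.7193e+6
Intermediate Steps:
r = -6/5 (r = -1/5*6 = -6/5 ≈ -1.2000)
Y = -10747/2971 (Y = -3 + 1834/(-2971) = -3 + 1834*(-1/2971) = -3 - 1834/2971 = -10747/2971 ≈ -3.6173)
g(z) = (-10747/2971 + z)/(2*z) (g(z) = (z - 10747/2971)/(z + z) = (-10747/2971 + z)/((2*z)) = (-10747/2971 + z)*(1/(2*z)) = (-10747/2971 + z)/(2*z))
1997619/g(O(A(0, (-1 + 1)/(5 + r)))) = 1997619/(((1/5942)*(-10747 + 2971*12)/12)) = 1997619/(((1/5942)*(1/12)*(-10747 + 35652))) = 1997619/(((1/5942)*(1/12)*24905)) = 1997619/(24905/71304) = 1997619*(71304/24905) = 8378719128/1465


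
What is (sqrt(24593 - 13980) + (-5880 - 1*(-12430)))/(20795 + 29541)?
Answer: 3275/25168 + sqrt(10613)/50336 ≈ 0.13217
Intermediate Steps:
(sqrt(24593 - 13980) + (-5880 - 1*(-12430)))/(20795 + 29541) = (sqrt(10613) + (-5880 + 12430))/50336 = (sqrt(10613) + 6550)*(1/50336) = (6550 + sqrt(10613))*(1/50336) = 3275/25168 + sqrt(10613)/50336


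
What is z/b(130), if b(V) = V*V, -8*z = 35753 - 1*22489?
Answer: -829/8450 ≈ -0.098107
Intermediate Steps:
z = -1658 (z = -(35753 - 1*22489)/8 = -(35753 - 22489)/8 = -⅛*13264 = -1658)
b(V) = V²
z/b(130) = -1658/(130²) = -1658/16900 = -1658*1/16900 = -829/8450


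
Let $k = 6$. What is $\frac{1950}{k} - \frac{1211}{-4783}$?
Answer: $\frac{1555686}{4783} \approx 325.25$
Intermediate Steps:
$\frac{1950}{k} - \frac{1211}{-4783} = \frac{1950}{6} - \frac{1211}{-4783} = 1950 \cdot \frac{1}{6} - - \frac{1211}{4783} = 325 + \frac{1211}{4783} = \frac{1555686}{4783}$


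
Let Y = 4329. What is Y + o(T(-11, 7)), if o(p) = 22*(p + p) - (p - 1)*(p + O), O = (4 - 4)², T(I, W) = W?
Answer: 4595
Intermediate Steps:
O = 0 (O = 0² = 0)
o(p) = 44*p - p*(-1 + p) (o(p) = 22*(p + p) - (p - 1)*(p + 0) = 22*(2*p) - (-1 + p)*p = 44*p - p*(-1 + p))
Y + o(T(-11, 7)) = 4329 + 7*(45 - 1*7) = 4329 + 7*(45 - 7) = 4329 + 7*38 = 4329 + 266 = 4595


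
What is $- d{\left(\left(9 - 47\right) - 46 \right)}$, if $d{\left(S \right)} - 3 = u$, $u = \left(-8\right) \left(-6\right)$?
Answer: $-51$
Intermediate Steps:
$u = 48$
$d{\left(S \right)} = 51$ ($d{\left(S \right)} = 3 + 48 = 51$)
$- d{\left(\left(9 - 47\right) - 46 \right)} = \left(-1\right) 51 = -51$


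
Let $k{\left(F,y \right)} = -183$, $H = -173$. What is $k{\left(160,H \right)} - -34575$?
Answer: $34392$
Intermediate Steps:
$k{\left(160,H \right)} - -34575 = -183 - -34575 = -183 + 34575 = 34392$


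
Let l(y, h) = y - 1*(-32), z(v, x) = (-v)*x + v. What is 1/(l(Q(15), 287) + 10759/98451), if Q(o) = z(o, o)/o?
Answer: 98451/1782877 ≈ 0.055220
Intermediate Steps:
z(v, x) = v - v*x (z(v, x) = -v*x + v = v - v*x)
Q(o) = 1 - o (Q(o) = (o*(1 - o))/o = 1 - o)
l(y, h) = 32 + y (l(y, h) = y + 32 = 32 + y)
1/(l(Q(15), 287) + 10759/98451) = 1/((32 + (1 - 1*15)) + 10759/98451) = 1/((32 + (1 - 15)) + 10759*(1/98451)) = 1/((32 - 14) + 10759/98451) = 1/(18 + 10759/98451) = 1/(1782877/98451) = 98451/1782877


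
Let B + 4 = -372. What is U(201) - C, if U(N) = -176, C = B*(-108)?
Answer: -40784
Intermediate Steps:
B = -376 (B = -4 - 372 = -376)
C = 40608 (C = -376*(-108) = 40608)
U(201) - C = -176 - 1*40608 = -176 - 40608 = -40784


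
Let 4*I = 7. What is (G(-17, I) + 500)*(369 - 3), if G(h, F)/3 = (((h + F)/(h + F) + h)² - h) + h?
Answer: 464088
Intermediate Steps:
I = 7/4 (I = (¼)*7 = 7/4 ≈ 1.7500)
G(h, F) = 3*(1 + h)² (G(h, F) = 3*((((h + F)/(h + F) + h)² - h) + h) = 3*((((F + h)/(F + h) + h)² - h) + h) = 3*(((1 + h)² - h) + h) = 3*(1 + h)²)
(G(-17, I) + 500)*(369 - 3) = ((3 + 3*(-17)² + 6*(-17)) + 500)*(369 - 3) = ((3 + 3*289 - 102) + 500)*366 = ((3 + 867 - 102) + 500)*366 = (768 + 500)*366 = 1268*366 = 464088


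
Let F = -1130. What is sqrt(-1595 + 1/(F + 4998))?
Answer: I*sqrt(5965866853)/1934 ≈ 39.937*I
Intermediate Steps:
sqrt(-1595 + 1/(F + 4998)) = sqrt(-1595 + 1/(-1130 + 4998)) = sqrt(-1595 + 1/3868) = sqrt(-6169459/3868) = I*sqrt(5965866853)/1934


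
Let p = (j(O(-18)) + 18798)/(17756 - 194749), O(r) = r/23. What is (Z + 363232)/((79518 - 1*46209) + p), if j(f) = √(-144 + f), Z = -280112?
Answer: 664943135056224749840/266464392006494730771 + 14711658160*I*√8510/266464392006494730771 ≈ 2.4954 + 5.0932e-9*I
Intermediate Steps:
O(r) = r/23 (O(r) = r*(1/23) = r/23)
p = -18798/176993 - 3*I*√8510/4070839 (p = (√(-144 + (1/23)*(-18)) + 18798)/(17756 - 194749) = (√(-144 - 18/23) + 18798)/(-176993) = (√(-3330/23) + 18798)*(-1/176993) = (3*I*√8510/23 + 18798)*(-1/176993) = (18798 + 3*I*√8510/23)*(-1/176993) = -18798/176993 - 3*I*√8510/4070839 ≈ -0.10621 - 6.7983e-5*I)
(Z + 363232)/((79518 - 1*46209) + p) = (-280112 + 363232)/((79518 - 1*46209) + (-18798/176993 - 3*I*√8510/4070839)) = 83120/((79518 - 46209) + (-18798/176993 - 3*I*√8510/4070839)) = 83120/(33309 + (-18798/176993 - 3*I*√8510/4070839)) = 83120/(5895441039/176993 - 3*I*√8510/4070839)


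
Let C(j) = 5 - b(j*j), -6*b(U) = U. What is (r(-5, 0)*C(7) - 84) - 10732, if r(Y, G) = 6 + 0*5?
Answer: -10737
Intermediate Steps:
b(U) = -U/6
r(Y, G) = 6 (r(Y, G) = 6 + 0 = 6)
C(j) = 5 + j**2/6 (C(j) = 5 - (-1)*j*j/6 = 5 - (-1)*j**2/6 = 5 + j**2/6)
(r(-5, 0)*C(7) - 84) - 10732 = (6*(5 + (1/6)*7**2) - 84) - 10732 = (6*(5 + (1/6)*49) - 84) - 10732 = (6*(5 + 49/6) - 84) - 10732 = (6*(79/6) - 84) - 10732 = (79 - 84) - 10732 = -5 - 10732 = -10737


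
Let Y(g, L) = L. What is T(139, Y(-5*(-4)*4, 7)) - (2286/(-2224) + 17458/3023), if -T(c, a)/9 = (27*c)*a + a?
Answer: -795035405159/3361576 ≈ -2.3651e+5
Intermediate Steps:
T(c, a) = -9*a - 243*a*c (T(c, a) = -9*((27*c)*a + a) = -9*(27*a*c + a) = -9*(a + 27*a*c) = -9*a - 243*a*c)
T(139, Y(-5*(-4)*4, 7)) - (2286/(-2224) + 17458/3023) = -9*7*(1 + 27*139) - (2286/(-2224) + 17458/3023) = -9*7*(1 + 3753) - (2286*(-1/2224) + 17458*(1/3023)) = -9*7*3754 - (-1143/1112 + 17458/3023) = -236502 - 1*15958007/3361576 = -236502 - 15958007/3361576 = -795035405159/3361576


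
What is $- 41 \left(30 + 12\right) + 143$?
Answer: $-1579$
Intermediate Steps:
$- 41 \left(30 + 12\right) + 143 = \left(-41\right) 42 + 143 = -1722 + 143 = -1579$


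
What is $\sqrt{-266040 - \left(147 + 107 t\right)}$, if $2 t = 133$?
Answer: $\frac{i \sqrt{1093210}}{2} \approx 522.78 i$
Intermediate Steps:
$t = \frac{133}{2}$ ($t = \frac{1}{2} \cdot 133 = \frac{133}{2} \approx 66.5$)
$\sqrt{-266040 - \left(147 + 107 t\right)} = \sqrt{-266040 - \frac{14525}{2}} = \sqrt{- \frac{546605}{2}} = \frac{i \sqrt{1093210}}{2}$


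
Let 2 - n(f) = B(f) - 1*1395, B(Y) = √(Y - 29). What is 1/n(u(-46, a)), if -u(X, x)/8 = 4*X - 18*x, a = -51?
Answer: 1397/1957510 + I*√5901/1957510 ≈ 0.00071366 + 3.9243e-5*I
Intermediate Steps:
B(Y) = √(-29 + Y)
u(X, x) = -32*X + 144*x (u(X, x) = -8*(4*X - 18*x) = -8*(-18*x + 4*X) = -32*X + 144*x)
n(f) = 1397 - √(-29 + f) (n(f) = 2 - (√(-29 + f) - 1*1395) = 2 - (√(-29 + f) - 1395) = 2 - (-1395 + √(-29 + f)) = 2 + (1395 - √(-29 + f)) = 1397 - √(-29 + f))
1/n(u(-46, a)) = 1/(1397 - √(-29 + (-32*(-46) + 144*(-51)))) = 1/(1397 - √(-29 + (1472 - 7344))) = 1/(1397 - √(-29 - 5872)) = 1/(1397 - √(-5901)) = 1/(1397 - I*√5901)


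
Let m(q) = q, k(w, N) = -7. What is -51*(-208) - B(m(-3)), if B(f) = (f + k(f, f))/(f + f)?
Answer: 31819/3 ≈ 10606.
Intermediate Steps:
B(f) = (-7 + f)/(2*f) (B(f) = (f - 7)/(f + f) = (-7 + f)/((2*f)) = (-7 + f)*(1/(2*f)) = (-7 + f)/(2*f))
-51*(-208) - B(m(-3)) = -51*(-208) - (-7 - 3)/(2*(-3)) = 10608 - (-1)*(-10)/(2*3) = 10608 - 1*5/3 = 10608 - 5/3 = 31819/3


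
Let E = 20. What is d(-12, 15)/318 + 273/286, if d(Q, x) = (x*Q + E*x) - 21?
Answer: 738/583 ≈ 1.2659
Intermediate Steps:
d(Q, x) = -21 + 20*x + Q*x (d(Q, x) = (x*Q + 20*x) - 21 = (Q*x + 20*x) - 21 = (20*x + Q*x) - 21 = -21 + 20*x + Q*x)
d(-12, 15)/318 + 273/286 = (-21 + 20*15 - 12*15)/318 + 273/286 = (-21 + 300 - 180)*(1/318) + 273*(1/286) = 99*(1/318) + 21/22 = 33/106 + 21/22 = 738/583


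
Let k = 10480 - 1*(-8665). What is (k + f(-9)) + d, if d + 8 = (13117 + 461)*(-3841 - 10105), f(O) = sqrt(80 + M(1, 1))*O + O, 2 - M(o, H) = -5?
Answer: -189339660 - 9*sqrt(87) ≈ -1.8934e+8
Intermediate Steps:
k = 19145 (k = 10480 + 8665 = 19145)
M(o, H) = 7 (M(o, H) = 2 - 1*(-5) = 2 + 5 = 7)
f(O) = O + O*sqrt(87) (f(O) = sqrt(80 + 7)*O + O = sqrt(87)*O + O = O*sqrt(87) + O = O + O*sqrt(87))
d = -189358796 (d = -8 + (13117 + 461)*(-3841 - 10105) = -8 + 13578*(-13946) = -8 - 189358788 = -189358796)
(k + f(-9)) + d = (19145 - 9*(1 + sqrt(87))) - 189358796 = (19145 + (-9 - 9*sqrt(87))) - 189358796 = (19136 - 9*sqrt(87)) - 189358796 = -189339660 - 9*sqrt(87)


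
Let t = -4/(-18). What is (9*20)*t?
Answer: 40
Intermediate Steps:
t = 2/9 (t = -4*(-1/18) = 2/9 ≈ 0.22222)
(9*20)*t = (9*20)*(2/9) = 180*(2/9) = 40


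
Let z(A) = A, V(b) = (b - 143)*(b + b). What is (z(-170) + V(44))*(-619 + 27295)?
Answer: -236936232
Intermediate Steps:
V(b) = 2*b*(-143 + b) (V(b) = (-143 + b)*(2*b) = 2*b*(-143 + b))
(z(-170) + V(44))*(-619 + 27295) = (-170 + 2*44*(-143 + 44))*(-619 + 27295) = (-170 + 2*44*(-99))*26676 = (-170 - 8712)*26676 = -8882*26676 = -236936232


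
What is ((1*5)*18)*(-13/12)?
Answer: -195/2 ≈ -97.500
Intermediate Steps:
((1*5)*18)*(-13/12) = (5*18)*(-13*1/12) = 90*(-13/12) = -195/2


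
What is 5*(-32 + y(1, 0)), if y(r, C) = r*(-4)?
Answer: -180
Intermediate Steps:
y(r, C) = -4*r
5*(-32 + y(1, 0)) = 5*(-32 - 4*1) = 5*(-32 - 4) = 5*(-36) = -180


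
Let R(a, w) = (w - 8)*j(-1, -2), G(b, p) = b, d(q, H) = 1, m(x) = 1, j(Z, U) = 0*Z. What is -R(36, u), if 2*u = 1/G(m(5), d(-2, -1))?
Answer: 0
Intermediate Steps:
j(Z, U) = 0
u = ½ (u = (½)/1 = (½)*1 = ½ ≈ 0.50000)
R(a, w) = 0 (R(a, w) = (w - 8)*0 = (-8 + w)*0 = 0)
-R(36, u) = -1*0 = 0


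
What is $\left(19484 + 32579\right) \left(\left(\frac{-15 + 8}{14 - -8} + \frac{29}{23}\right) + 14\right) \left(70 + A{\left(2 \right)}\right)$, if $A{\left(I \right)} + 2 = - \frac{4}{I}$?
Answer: $\frac{1180945029}{23} \approx 5.1345 \cdot 10^{7}$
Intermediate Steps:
$A{\left(I \right)} = -2 - \frac{4}{I}$
$\left(19484 + 32579\right) \left(\left(\frac{-15 + 8}{14 - -8} + \frac{29}{23}\right) + 14\right) \left(70 + A{\left(2 \right)}\right) = \left(19484 + 32579\right) \left(\left(\frac{-15 + 8}{14 - -8} + \frac{29}{23}\right) + 14\right) \left(70 - \left(2 + \frac{4}{2}\right)\right) = 52063 \left(\left(- \frac{7}{14 + 8} + 29 \cdot \frac{1}{23}\right) + 14\right) \left(70 - 4\right) = 52063 \left(\left(- \frac{7}{22} + \frac{29}{23}\right) + 14\right) \left(70 - 4\right) = 52063 \left(\left(\left(-7\right) \frac{1}{22} + \frac{29}{23}\right) + 14\right) \left(70 - 4\right) = 52063 \left(\left(- \frac{7}{22} + \frac{29}{23}\right) + 14\right) 66 = 52063 \left(\frac{477}{506} + 14\right) 66 = 52063 \cdot \frac{7561}{506} \cdot 66 = 52063 \cdot \frac{22683}{23} = \frac{1180945029}{23}$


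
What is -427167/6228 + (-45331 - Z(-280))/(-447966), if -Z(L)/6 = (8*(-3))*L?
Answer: -10629171323/154996236 ≈ -68.577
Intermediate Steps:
Z(L) = 144*L (Z(L) = -6*8*(-3)*L = -(-144)*L = 144*L)
-427167/6228 + (-45331 - Z(-280))/(-447966) = -427167/6228 + (-45331 - 144*(-280))/(-447966) = -427167*1/6228 + (-45331 - 1*(-40320))*(-1/447966) = -47463/692 + (-45331 + 40320)*(-1/447966) = -47463/692 - 5011*(-1/447966) = -47463/692 + 5011/447966 = -10629171323/154996236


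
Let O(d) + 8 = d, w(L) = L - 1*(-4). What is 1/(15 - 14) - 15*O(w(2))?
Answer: 31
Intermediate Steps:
w(L) = 4 + L (w(L) = L + 4 = 4 + L)
O(d) = -8 + d
1/(15 - 14) - 15*O(w(2)) = 1/(15 - 14) - 15*(-8 + (4 + 2)) = 1/1 - 15*(-8 + 6) = 1 - 15*(-2) = 1 + 30 = 31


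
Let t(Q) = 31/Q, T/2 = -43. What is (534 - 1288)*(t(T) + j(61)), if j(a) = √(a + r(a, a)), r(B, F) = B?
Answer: 11687/43 - 754*√122 ≈ -8056.4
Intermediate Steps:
T = -86 (T = 2*(-43) = -86)
j(a) = √2*√a (j(a) = √(a + a) = √(2*a) = √2*√a)
(534 - 1288)*(t(T) + j(61)) = (534 - 1288)*(31/(-86) + √2*√61) = -754*(31*(-1/86) + √122) = -754*(-31/86 + √122) = 11687/43 - 754*√122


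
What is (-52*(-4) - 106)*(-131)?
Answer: -13362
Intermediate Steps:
(-52*(-4) - 106)*(-131) = (208 - 106)*(-131) = 102*(-131) = -13362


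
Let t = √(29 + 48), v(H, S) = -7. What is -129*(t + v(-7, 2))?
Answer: 903 - 129*√77 ≈ -228.97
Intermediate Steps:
t = √77 ≈ 8.7750
-129*(t + v(-7, 2)) = -129*(√77 - 7) = -129*(-7 + √77) = 903 - 129*√77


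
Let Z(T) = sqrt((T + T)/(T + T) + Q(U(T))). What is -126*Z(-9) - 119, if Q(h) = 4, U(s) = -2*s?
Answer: -119 - 126*sqrt(5) ≈ -400.74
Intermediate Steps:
Z(T) = sqrt(5) (Z(T) = sqrt((T + T)/(T + T) + 4) = sqrt((2*T)/((2*T)) + 4) = sqrt((2*T)*(1/(2*T)) + 4) = sqrt(1 + 4) = sqrt(5))
-126*Z(-9) - 119 = -126*sqrt(5) - 119 = -119 - 126*sqrt(5)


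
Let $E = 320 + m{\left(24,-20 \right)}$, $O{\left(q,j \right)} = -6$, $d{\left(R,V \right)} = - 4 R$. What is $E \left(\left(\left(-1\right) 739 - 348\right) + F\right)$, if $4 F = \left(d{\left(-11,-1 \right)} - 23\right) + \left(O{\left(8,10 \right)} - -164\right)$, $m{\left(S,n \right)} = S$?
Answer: $-358534$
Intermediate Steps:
$E = 344$ ($E = 320 + 24 = 344$)
$F = \frac{179}{4}$ ($F = \frac{\left(\left(-4\right) \left(-11\right) - 23\right) - -158}{4} = \frac{\left(44 - 23\right) + \left(-6 + 164\right)}{4} = \frac{21 + 158}{4} = \frac{1}{4} \cdot 179 = \frac{179}{4} \approx 44.75$)
$E \left(\left(\left(-1\right) 739 - 348\right) + F\right) = 344 \left(\left(\left(-1\right) 739 - 348\right) + \frac{179}{4}\right) = 344 \left(\left(-739 - 348\right) + \frac{179}{4}\right) = 344 \left(-1087 + \frac{179}{4}\right) = 344 \left(- \frac{4169}{4}\right) = -358534$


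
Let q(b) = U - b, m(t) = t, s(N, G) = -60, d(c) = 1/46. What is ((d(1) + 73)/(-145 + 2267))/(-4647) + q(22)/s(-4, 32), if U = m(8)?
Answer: 529186663/2268014820 ≈ 0.23333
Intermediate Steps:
d(c) = 1/46
U = 8
q(b) = 8 - b
((d(1) + 73)/(-145 + 2267))/(-4647) + q(22)/s(-4, 32) = ((1/46 + 73)/(-145 + 2267))/(-4647) + (8 - 1*22)/(-60) = ((3359/46)/2122)*(-1/4647) + (8 - 22)*(-1/60) = ((3359/46)*(1/2122))*(-1/4647) - 14*(-1/60) = (3359/97612)*(-1/4647) + 7/30 = -3359/453602964 + 7/30 = 529186663/2268014820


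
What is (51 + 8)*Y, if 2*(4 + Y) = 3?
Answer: -295/2 ≈ -147.50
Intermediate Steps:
Y = -5/2 (Y = -4 + (1/2)*3 = -4 + 3/2 = -5/2 ≈ -2.5000)
(51 + 8)*Y = (51 + 8)*(-5/2) = 59*(-5/2) = -295/2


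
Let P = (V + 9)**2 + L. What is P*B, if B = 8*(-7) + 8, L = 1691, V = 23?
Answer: -130320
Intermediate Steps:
P = 2715 (P = (23 + 9)**2 + 1691 = 32**2 + 1691 = 1024 + 1691 = 2715)
B = -48 (B = -56 + 8 = -48)
P*B = 2715*(-48) = -130320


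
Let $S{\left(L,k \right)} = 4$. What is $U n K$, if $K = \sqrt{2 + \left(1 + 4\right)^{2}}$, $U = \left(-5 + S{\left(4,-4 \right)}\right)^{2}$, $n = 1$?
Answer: $3 \sqrt{3} \approx 5.1962$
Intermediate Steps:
$U = 1$ ($U = \left(-5 + 4\right)^{2} = \left(-1\right)^{2} = 1$)
$K = 3 \sqrt{3}$ ($K = \sqrt{2 + 5^{2}} = \sqrt{2 + 25} = \sqrt{27} = 3 \sqrt{3} \approx 5.1962$)
$U n K = 1 \cdot 1 \cdot 3 \sqrt{3} = 1 \cdot 3 \sqrt{3} = 3 \sqrt{3}$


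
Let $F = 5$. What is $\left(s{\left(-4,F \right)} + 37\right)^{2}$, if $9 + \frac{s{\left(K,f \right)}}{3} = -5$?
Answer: $25$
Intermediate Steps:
$s{\left(K,f \right)} = -42$ ($s{\left(K,f \right)} = -27 + 3 \left(-5\right) = -27 - 15 = -42$)
$\left(s{\left(-4,F \right)} + 37\right)^{2} = \left(-42 + 37\right)^{2} = \left(-5\right)^{2} = 25$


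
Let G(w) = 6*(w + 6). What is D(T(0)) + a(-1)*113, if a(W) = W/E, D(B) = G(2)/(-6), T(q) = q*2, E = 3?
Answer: -137/3 ≈ -45.667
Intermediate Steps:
G(w) = 36 + 6*w (G(w) = 6*(6 + w) = 36 + 6*w)
T(q) = 2*q
D(B) = -8 (D(B) = (36 + 6*2)/(-6) = (36 + 12)*(-⅙) = 48*(-⅙) = -8)
a(W) = W/3
D(T(0)) + a(-1)*113 = -8 + ((⅓)*(-1))*113 = -8 - ⅓*113 = -8 - 113/3 = -137/3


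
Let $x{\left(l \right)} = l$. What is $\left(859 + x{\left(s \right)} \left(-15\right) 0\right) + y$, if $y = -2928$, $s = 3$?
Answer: $-2069$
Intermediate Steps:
$\left(859 + x{\left(s \right)} \left(-15\right) 0\right) + y = \left(859 + 3 \left(-15\right) 0\right) - 2928 = \left(859 - 0\right) - 2928 = \left(859 + 0\right) - 2928 = 859 - 2928 = -2069$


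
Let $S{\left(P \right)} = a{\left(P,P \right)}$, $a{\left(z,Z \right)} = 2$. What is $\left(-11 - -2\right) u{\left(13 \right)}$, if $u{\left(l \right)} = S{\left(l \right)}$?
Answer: $-18$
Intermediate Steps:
$S{\left(P \right)} = 2$
$u{\left(l \right)} = 2$
$\left(-11 - -2\right) u{\left(13 \right)} = \left(-11 - -2\right) 2 = \left(-11 + 2\right) 2 = \left(-9\right) 2 = -18$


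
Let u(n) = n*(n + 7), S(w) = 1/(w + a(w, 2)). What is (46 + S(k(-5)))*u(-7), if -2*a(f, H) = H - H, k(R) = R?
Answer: 0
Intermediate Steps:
a(f, H) = 0 (a(f, H) = -(H - H)/2 = -½*0 = 0)
S(w) = 1/w (S(w) = 1/(w + 0) = 1/w)
u(n) = n*(7 + n)
(46 + S(k(-5)))*u(-7) = (46 + 1/(-5))*(-7*(7 - 7)) = (46 - ⅕)*(-7*0) = (229/5)*0 = 0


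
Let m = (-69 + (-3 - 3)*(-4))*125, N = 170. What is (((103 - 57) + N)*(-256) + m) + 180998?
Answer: 120077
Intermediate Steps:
m = -5625 (m = (-69 - 6*(-4))*125 = (-69 + 24)*125 = -45*125 = -5625)
(((103 - 57) + N)*(-256) + m) + 180998 = (((103 - 57) + 170)*(-256) - 5625) + 180998 = ((46 + 170)*(-256) - 5625) + 180998 = (216*(-256) - 5625) + 180998 = (-55296 - 5625) + 180998 = -60921 + 180998 = 120077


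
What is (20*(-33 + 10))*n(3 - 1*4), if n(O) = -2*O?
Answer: -920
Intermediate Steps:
(20*(-33 + 10))*n(3 - 1*4) = (20*(-33 + 10))*(-2*(3 - 1*4)) = (20*(-23))*(-2*(3 - 4)) = -(-920)*(-1) = -460*2 = -920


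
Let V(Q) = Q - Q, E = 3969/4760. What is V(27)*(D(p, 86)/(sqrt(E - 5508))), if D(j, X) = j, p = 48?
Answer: 0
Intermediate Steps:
E = 567/680 (E = 3969*(1/4760) = 567/680 ≈ 0.83382)
V(Q) = 0
V(27)*(D(p, 86)/(sqrt(E - 5508))) = 0*(48/(sqrt(567/680 - 5508))) = 0*(48/(sqrt(-3744873/680))) = 0*(48/((27*I*sqrt(873290)/340))) = 0*(48*(-2*I*sqrt(873290)/138699)) = 0*(-32*I*sqrt(873290)/46233) = 0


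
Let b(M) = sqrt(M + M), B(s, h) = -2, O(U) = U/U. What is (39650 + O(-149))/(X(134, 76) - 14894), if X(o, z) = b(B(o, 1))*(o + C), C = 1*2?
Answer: -295280997/110952610 - 2696268*I/55476305 ≈ -2.6613 - 0.048602*I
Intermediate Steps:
O(U) = 1
b(M) = sqrt(2)*sqrt(M) (b(M) = sqrt(2*M) = sqrt(2)*sqrt(M))
C = 2
X(o, z) = 2*I*(2 + o) (X(o, z) = (sqrt(2)*sqrt(-2))*(o + 2) = (sqrt(2)*(I*sqrt(2)))*(2 + o) = (2*I)*(2 + o) = 2*I*(2 + o))
(39650 + O(-149))/(X(134, 76) - 14894) = (39650 + 1)/(2*I*(2 + 134) - 14894) = 39651/(2*I*136 - 14894) = 39651/(272*I - 14894) = 39651/(-14894 + 272*I) = 39651*((-14894 - 272*I)/221905220) = 39651*(-14894 - 272*I)/221905220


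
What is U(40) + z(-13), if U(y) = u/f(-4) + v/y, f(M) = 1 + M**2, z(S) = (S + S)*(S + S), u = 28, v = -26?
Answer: 230179/340 ≈ 677.00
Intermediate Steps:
z(S) = 4*S**2 (z(S) = (2*S)*(2*S) = 4*S**2)
U(y) = 28/17 - 26/y (U(y) = 28/(1 + (-4)**2) - 26/y = 28/(1 + 16) - 26/y = 28/17 - 26/y)
U(40) + z(-13) = (28/17 - 26/40) + 4*(-13)**2 = (28/17 - 26*1/40) + 4*169 = (28/17 - 13/20) + 676 = 339/340 + 676 = 230179/340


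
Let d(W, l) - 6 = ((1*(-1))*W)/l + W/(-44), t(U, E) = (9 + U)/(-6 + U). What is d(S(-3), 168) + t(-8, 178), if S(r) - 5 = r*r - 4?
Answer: 5213/924 ≈ 5.6418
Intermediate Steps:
S(r) = 1 + r**2 (S(r) = 5 + (r*r - 4) = 5 + (r**2 - 4) = 5 + (-4 + r**2) = 1 + r**2)
t(U, E) = (9 + U)/(-6 + U)
d(W, l) = 6 - W/44 - W/l (d(W, l) = 6 + (((1*(-1))*W)/l + W/(-44)) = 6 + ((-W)/l + W*(-1/44)) = 6 + (-W/l - W/44) = 6 + (-W/44 - W/l) = 6 - W/44 - W/l)
d(S(-3), 168) + t(-8, 178) = (6 - (1 + (-3)**2)/44 - 1*(1 + (-3)**2)/168) + (9 - 8)/(-6 - 8) = (6 - (1 + 9)/44 - 1*(1 + 9)*1/168) + 1/(-14) = (6 - 1/44*10 - 1*10*1/168) - 1/14*1 = (6 - 5/22 - 5/84) - 1/14 = 5279/924 - 1/14 = 5213/924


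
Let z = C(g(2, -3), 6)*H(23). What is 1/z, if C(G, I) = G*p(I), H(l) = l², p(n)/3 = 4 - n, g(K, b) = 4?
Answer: -1/12696 ≈ -7.8765e-5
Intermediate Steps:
p(n) = 12 - 3*n (p(n) = 3*(4 - n) = 12 - 3*n)
C(G, I) = G*(12 - 3*I)
z = -12696 (z = (3*4*(4 - 1*6))*23² = (3*4*(4 - 6))*529 = (3*4*(-2))*529 = -24*529 = -12696)
1/z = 1/(-12696) = -1/12696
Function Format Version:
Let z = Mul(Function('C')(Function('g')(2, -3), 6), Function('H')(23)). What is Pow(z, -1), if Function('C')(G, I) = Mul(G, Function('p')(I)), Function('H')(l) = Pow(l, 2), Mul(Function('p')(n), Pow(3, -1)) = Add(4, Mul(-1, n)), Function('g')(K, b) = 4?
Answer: Rational(-1, 12696) ≈ -7.8765e-5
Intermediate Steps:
Function('p')(n) = Add(12, Mul(-3, n)) (Function('p')(n) = Mul(3, Add(4, Mul(-1, n))) = Add(12, Mul(-3, n)))
Function('C')(G, I) = Mul(G, Add(12, Mul(-3, I)))
z = -12696 (z = Mul(Mul(3, 4, Add(4, Mul(-1, 6))), Pow(23, 2)) = Mul(Mul(3, 4, Add(4, -6)), 529) = Mul(Mul(3, 4, -2), 529) = Mul(-24, 529) = -12696)
Pow(z, -1) = Pow(-12696, -1) = Rational(-1, 12696)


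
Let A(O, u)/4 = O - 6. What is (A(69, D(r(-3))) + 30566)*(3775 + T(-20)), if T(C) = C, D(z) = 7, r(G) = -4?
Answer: 115721590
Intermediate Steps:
A(O, u) = -24 + 4*O (A(O, u) = 4*(O - 6) = 4*(-6 + O) = -24 + 4*O)
(A(69, D(r(-3))) + 30566)*(3775 + T(-20)) = ((-24 + 4*69) + 30566)*(3775 - 20) = ((-24 + 276) + 30566)*3755 = (252 + 30566)*3755 = 30818*3755 = 115721590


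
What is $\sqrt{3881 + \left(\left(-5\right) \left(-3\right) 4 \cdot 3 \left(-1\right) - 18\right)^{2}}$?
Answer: $\sqrt{43085} \approx 207.57$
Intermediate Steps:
$\sqrt{3881 + \left(\left(-5\right) \left(-3\right) 4 \cdot 3 \left(-1\right) - 18\right)^{2}} = \sqrt{3881 + \left(15 \cdot 4 \cdot 3 \left(-1\right) - 18\right)^{2}} = \sqrt{3881 + \left(60 \cdot 3 \left(-1\right) - 18\right)^{2}} = \sqrt{3881 + \left(180 \left(-1\right) - 18\right)^{2}} = \sqrt{3881 + \left(-180 - 18\right)^{2}} = \sqrt{3881 + \left(-198\right)^{2}} = \sqrt{3881 + 39204} = \sqrt{43085}$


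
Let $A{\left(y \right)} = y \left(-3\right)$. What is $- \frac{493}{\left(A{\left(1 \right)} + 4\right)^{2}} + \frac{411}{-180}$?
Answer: $- \frac{29717}{60} \approx -495.28$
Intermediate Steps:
$A{\left(y \right)} = - 3 y$
$- \frac{493}{\left(A{\left(1 \right)} + 4\right)^{2}} + \frac{411}{-180} = - \frac{493}{\left(\left(-3\right) 1 + 4\right)^{2}} + \frac{411}{-180} = - \frac{493}{\left(-3 + 4\right)^{2}} + 411 \left(- \frac{1}{180}\right) = - \frac{493}{1^{2}} - \frac{137}{60} = - \frac{493}{1} - \frac{137}{60} = \left(-493\right) 1 - \frac{137}{60} = -493 - \frac{137}{60} = - \frac{29717}{60}$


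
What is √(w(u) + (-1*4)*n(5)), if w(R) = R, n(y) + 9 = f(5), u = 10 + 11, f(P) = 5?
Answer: √37 ≈ 6.0828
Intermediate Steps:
u = 21
n(y) = -4 (n(y) = -9 + 5 = -4)
√(w(u) + (-1*4)*n(5)) = √(21 - 1*4*(-4)) = √(21 - 4*(-4)) = √(21 + 16) = √37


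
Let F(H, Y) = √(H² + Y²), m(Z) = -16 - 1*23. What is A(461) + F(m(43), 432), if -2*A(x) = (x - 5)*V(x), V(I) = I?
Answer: -105108 + 3*√20905 ≈ -1.0467e+5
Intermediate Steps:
m(Z) = -39 (m(Z) = -16 - 23 = -39)
A(x) = -x*(-5 + x)/2 (A(x) = -(x - 5)*x/2 = -(-5 + x)*x/2 = -x*(-5 + x)/2)
A(461) + F(m(43), 432) = (½)*461*(5 - 1*461) + √((-39)² + 432²) = (½)*461*(5 - 461) + √(1521 + 186624) = (½)*461*(-456) + √188145 = -105108 + 3*√20905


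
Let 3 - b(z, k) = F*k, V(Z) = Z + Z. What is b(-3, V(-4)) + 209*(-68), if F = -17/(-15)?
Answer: -212999/15 ≈ -14200.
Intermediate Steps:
V(Z) = 2*Z
F = 17/15 (F = -17*(-1/15) = 17/15 ≈ 1.1333)
b(z, k) = 3 - 17*k/15
b(-3, V(-4)) + 209*(-68) = (3 - 34*(-4)/15) + 209*(-68) = (3 - 17/15*(-8)) - 14212 = (3 + 136/15) - 14212 = 181/15 - 14212 = -212999/15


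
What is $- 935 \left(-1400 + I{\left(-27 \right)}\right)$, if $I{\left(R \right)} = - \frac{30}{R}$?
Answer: $\frac{11771650}{9} \approx 1.308 \cdot 10^{6}$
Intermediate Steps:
$- 935 \left(-1400 + I{\left(-27 \right)}\right) = - 935 \left(-1400 - \frac{30}{-27}\right) = - 935 \left(-1400 - - \frac{10}{9}\right) = - 935 \left(-1400 + \frac{10}{9}\right) = \left(-935\right) \left(- \frac{12590}{9}\right) = \frac{11771650}{9}$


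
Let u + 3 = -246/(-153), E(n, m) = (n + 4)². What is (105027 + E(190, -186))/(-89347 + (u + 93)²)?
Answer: -371066463/210563963 ≈ -1.7623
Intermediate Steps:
E(n, m) = (4 + n)²
u = -71/51 (u = -3 - 246/(-153) = -3 - 246*(-1/153) = -3 + 82/51 = -71/51 ≈ -1.3922)
(105027 + E(190, -186))/(-89347 + (u + 93)²) = (105027 + (4 + 190)²)/(-89347 + (-71/51 + 93)²) = (105027 + 194²)/(-89347 + (4672/51)²) = (105027 + 37636)/(-89347 + 21827584/2601) = 142663/(-210563963/2601) = 142663*(-2601/210563963) = -371066463/210563963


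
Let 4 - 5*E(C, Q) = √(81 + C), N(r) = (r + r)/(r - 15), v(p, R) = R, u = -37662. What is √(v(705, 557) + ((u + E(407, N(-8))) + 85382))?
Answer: √(1206945 - 10*√122)/5 ≈ 219.71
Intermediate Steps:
N(r) = 2*r/(-15 + r) (N(r) = (2*r)/(-15 + r) = 2*r/(-15 + r))
E(C, Q) = ⅘ - √(81 + C)/5
√(v(705, 557) + ((u + E(407, N(-8))) + 85382)) = √(557 + ((-37662 + (⅘ - √(81 + 407)/5)) + 85382)) = √(557 + ((-37662 + (⅘ - 2*√122/5)) + 85382)) = √(557 + ((-188306/5 - 2*√122/5) + 85382)) = √(557 + (238604/5 - 2*√122/5)) = √(241389/5 - 2*√122/5)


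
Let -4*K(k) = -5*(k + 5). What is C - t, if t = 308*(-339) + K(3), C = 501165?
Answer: 605567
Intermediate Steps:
K(k) = 25/4 + 5*k/4 (K(k) = -(-5)*(k + 5)/4 = -(-5)*(5 + k)/4 = -(-25 - 5*k)/4 = 25/4 + 5*k/4)
t = -104402 (t = 308*(-339) + (25/4 + (5/4)*3) = -104412 + (25/4 + 15/4) = -104412 + 10 = -104402)
C - t = 501165 - 1*(-104402) = 501165 + 104402 = 605567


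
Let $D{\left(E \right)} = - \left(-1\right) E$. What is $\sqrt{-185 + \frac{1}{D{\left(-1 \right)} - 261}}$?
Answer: $\frac{i \sqrt{12699402}}{262} \approx 13.602 i$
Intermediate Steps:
$D{\left(E \right)} = E$
$\sqrt{-185 + \frac{1}{D{\left(-1 \right)} - 261}} = \sqrt{-185 + \frac{1}{-1 - 261}} = \sqrt{-185 + \frac{1}{-262}} = \sqrt{-185 - \frac{1}{262}} = \sqrt{- \frac{48471}{262}} = \frac{i \sqrt{12699402}}{262}$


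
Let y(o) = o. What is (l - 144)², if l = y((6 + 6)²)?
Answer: 0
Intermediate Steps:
l = 144 (l = (6 + 6)² = 12² = 144)
(l - 144)² = (144 - 144)² = 0² = 0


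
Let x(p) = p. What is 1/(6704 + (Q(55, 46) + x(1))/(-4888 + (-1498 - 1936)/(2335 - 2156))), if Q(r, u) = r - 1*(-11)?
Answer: 878386/5888687751 ≈ 0.00014917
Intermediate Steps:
Q(r, u) = 11 + r (Q(r, u) = r + 11 = 11 + r)
1/(6704 + (Q(55, 46) + x(1))/(-4888 + (-1498 - 1936)/(2335 - 2156))) = 1/(6704 + ((11 + 55) + 1)/(-4888 + (-1498 - 1936)/(2335 - 2156))) = 1/(6704 + (66 + 1)/(-4888 - 3434/179)) = 1/(6704 + 67/(-4888 - 3434*1/179)) = 1/(6704 + 67/(-4888 - 3434/179)) = 1/(6704 + 67/(-878386/179)) = 1/(6704 + 67*(-179/878386)) = 1/(6704 - 11993/878386) = 1/(5888687751/878386) = 878386/5888687751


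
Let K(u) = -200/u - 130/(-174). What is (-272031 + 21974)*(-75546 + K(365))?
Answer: 119975193358717/6351 ≈ 1.8891e+10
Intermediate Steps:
K(u) = 65/87 - 200/u (K(u) = -200/u - 130*(-1/174) = -200/u + 65/87 = 65/87 - 200/u)
(-272031 + 21974)*(-75546 + K(365)) = (-272031 + 21974)*(-75546 + (65/87 - 200/365)) = -250057*(-75546 + (65/87 - 200*1/365)) = -250057*(-75546 + (65/87 - 40/73)) = -250057*(-75546 + 1265/6351) = -250057*(-479791381/6351) = 119975193358717/6351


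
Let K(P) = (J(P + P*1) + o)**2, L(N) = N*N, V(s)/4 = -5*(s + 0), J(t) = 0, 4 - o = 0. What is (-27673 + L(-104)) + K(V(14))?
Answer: -16841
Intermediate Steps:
o = 4 (o = 4 - 1*0 = 4 + 0 = 4)
V(s) = -20*s (V(s) = 4*(-5*(s + 0)) = 4*(-5*s) = -20*s)
L(N) = N**2
K(P) = 16 (K(P) = (0 + 4)**2 = 4**2 = 16)
(-27673 + L(-104)) + K(V(14)) = (-27673 + (-104)**2) + 16 = (-27673 + 10816) + 16 = -16857 + 16 = -16841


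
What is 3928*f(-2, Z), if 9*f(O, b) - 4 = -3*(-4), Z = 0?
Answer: 62848/9 ≈ 6983.1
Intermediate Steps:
f(O, b) = 16/9 (f(O, b) = 4/9 + (-3*(-4))/9 = 4/9 + (⅑)*12 = 4/9 + 4/3 = 16/9)
3928*f(-2, Z) = 3928*(16/9) = 62848/9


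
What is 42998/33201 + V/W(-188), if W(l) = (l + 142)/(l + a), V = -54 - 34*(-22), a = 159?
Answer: 335090617/763623 ≈ 438.82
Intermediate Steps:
V = 694 (V = -54 + 748 = 694)
W(l) = (142 + l)/(159 + l) (W(l) = (l + 142)/(l + 159) = (142 + l)/(159 + l))
42998/33201 + V/W(-188) = 42998/33201 + 694/(((142 - 188)/(159 - 188))) = 42998*(1/33201) + 694/((-46/(-29))) = 42998/33201 + 694/((-1/29*(-46))) = 42998/33201 + 694/(46/29) = 42998/33201 + 694*(29/46) = 42998/33201 + 10063/23 = 335090617/763623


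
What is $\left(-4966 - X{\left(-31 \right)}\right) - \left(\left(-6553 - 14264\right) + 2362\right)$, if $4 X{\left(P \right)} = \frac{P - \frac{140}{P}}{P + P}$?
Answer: $\frac{103702611}{7688} \approx 13489.0$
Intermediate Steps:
$X{\left(P \right)} = \frac{P - \frac{140}{P}}{8 P}$ ($X{\left(P \right)} = \frac{\left(P - \frac{140}{P}\right) \frac{1}{P + P}}{4} = \frac{\left(P - \frac{140}{P}\right) \frac{1}{2 P}}{4} = \frac{\frac{1}{2} \frac{1}{P} \left(P - \frac{140}{P}\right)}{4} = \frac{P - \frac{140}{P}}{8 P}$)
$\left(-4966 - X{\left(-31 \right)}\right) - \left(\left(-6553 - 14264\right) + 2362\right) = \left(-4966 - \frac{-140 + \left(-31\right)^{2}}{8 \cdot 961}\right) - \left(\left(-6553 - 14264\right) + 2362\right) = \left(-4966 - \frac{1}{8} \cdot \frac{1}{961} \left(-140 + 961\right)\right) - \left(-20817 + 2362\right) = \left(-4966 - \frac{1}{8} \cdot \frac{1}{961} \cdot 821\right) - -18455 = \left(-4966 - \frac{821}{7688}\right) + 18455 = - \frac{38179429}{7688} + 18455 = \frac{103702611}{7688}$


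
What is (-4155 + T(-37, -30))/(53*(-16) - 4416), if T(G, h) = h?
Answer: 4185/5264 ≈ 0.79502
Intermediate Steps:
(-4155 + T(-37, -30))/(53*(-16) - 4416) = (-4155 - 30)/(53*(-16) - 4416) = -4185/(-848 - 4416) = -4185/(-5264) = -4185*(-1/5264) = 4185/5264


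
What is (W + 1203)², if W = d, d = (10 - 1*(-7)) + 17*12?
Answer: 2027776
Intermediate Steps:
d = 221 (d = (10 + 7) + 204 = 17 + 204 = 221)
W = 221
(W + 1203)² = (221 + 1203)² = 1424² = 2027776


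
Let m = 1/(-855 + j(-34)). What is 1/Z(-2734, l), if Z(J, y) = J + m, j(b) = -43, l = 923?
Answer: -898/2455133 ≈ -0.00036576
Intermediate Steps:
m = -1/898 (m = 1/(-855 - 43) = 1/(-898) = -1/898 ≈ -0.0011136)
Z(J, y) = -1/898 + J (Z(J, y) = J - 1/898 = -1/898 + J)
1/Z(-2734, l) = 1/(-1/898 - 2734) = 1/(-2455133/898) = -898/2455133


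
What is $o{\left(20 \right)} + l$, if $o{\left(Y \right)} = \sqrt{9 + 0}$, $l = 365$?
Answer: $368$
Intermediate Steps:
$o{\left(Y \right)} = 3$ ($o{\left(Y \right)} = \sqrt{9} = 3$)
$o{\left(20 \right)} + l = 3 + 365 = 368$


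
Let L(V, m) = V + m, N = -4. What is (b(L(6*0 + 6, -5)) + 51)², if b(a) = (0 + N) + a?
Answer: 2304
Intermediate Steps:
b(a) = -4 + a (b(a) = (0 - 4) + a = -4 + a)
(b(L(6*0 + 6, -5)) + 51)² = ((-4 + ((6*0 + 6) - 5)) + 51)² = ((-4 + ((0 + 6) - 5)) + 51)² = ((-4 + (6 - 5)) + 51)² = ((-4 + 1) + 51)² = (-3 + 51)² = 48² = 2304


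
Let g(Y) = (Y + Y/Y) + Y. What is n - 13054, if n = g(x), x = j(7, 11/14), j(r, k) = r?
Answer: -13039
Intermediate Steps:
x = 7
g(Y) = 1 + 2*Y (g(Y) = (Y + 1) + Y = (1 + Y) + Y = 1 + 2*Y)
n = 15 (n = 1 + 2*7 = 1 + 14 = 15)
n - 13054 = 15 - 13054 = -13039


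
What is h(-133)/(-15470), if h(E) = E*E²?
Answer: 336091/2210 ≈ 152.08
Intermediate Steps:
h(E) = E³
h(-133)/(-15470) = (-133)³/(-15470) = -2352637*(-1/15470) = 336091/2210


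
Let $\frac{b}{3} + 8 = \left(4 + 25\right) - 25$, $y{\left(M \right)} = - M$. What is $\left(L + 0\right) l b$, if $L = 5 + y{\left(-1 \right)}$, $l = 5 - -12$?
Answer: $-1224$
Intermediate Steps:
$l = 17$ ($l = 5 + 12 = 17$)
$L = 6$ ($L = 5 - -1 = 5 + 1 = 6$)
$b = -12$ ($b = -24 + 3 \left(\left(4 + 25\right) - 25\right) = -24 + 3 \left(29 - 25\right) = -24 + 3 \cdot 4 = -24 + 12 = -12$)
$\left(L + 0\right) l b = \left(6 + 0\right) 17 \left(-12\right) = 6 \cdot 17 \left(-12\right) = 102 \left(-12\right) = -1224$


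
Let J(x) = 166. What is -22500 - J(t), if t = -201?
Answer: -22666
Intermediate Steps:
-22500 - J(t) = -22500 - 1*166 = -22500 - 166 = -22666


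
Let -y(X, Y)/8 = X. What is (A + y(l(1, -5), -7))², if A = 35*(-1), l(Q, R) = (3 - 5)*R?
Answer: 13225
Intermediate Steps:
l(Q, R) = -2*R
y(X, Y) = -8*X
A = -35
(A + y(l(1, -5), -7))² = (-35 - (-16)*(-5))² = (-35 - 8*10)² = (-35 - 80)² = (-115)² = 13225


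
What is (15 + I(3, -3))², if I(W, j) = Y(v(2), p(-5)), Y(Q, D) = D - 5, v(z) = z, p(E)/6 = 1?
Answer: 256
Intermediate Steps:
p(E) = 6 (p(E) = 6*1 = 6)
Y(Q, D) = -5 + D
I(W, j) = 1 (I(W, j) = -5 + 6 = 1)
(15 + I(3, -3))² = (15 + 1)² = 16² = 256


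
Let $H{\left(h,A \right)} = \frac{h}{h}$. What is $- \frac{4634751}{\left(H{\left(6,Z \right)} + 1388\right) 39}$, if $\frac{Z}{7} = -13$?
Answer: $- \frac{1544917}{18057} \approx -85.558$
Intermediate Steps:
$Z = -91$ ($Z = 7 \left(-13\right) = -91$)
$H{\left(h,A \right)} = 1$
$- \frac{4634751}{\left(H{\left(6,Z \right)} + 1388\right) 39} = - \frac{4634751}{\left(1 + 1388\right) 39} = - \frac{4634751}{1389 \cdot 39} = - \frac{4634751}{54171} = \left(-4634751\right) \frac{1}{54171} = - \frac{1544917}{18057}$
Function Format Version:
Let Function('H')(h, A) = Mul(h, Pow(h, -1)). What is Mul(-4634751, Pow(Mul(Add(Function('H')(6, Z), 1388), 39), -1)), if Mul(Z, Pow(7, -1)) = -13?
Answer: Rational(-1544917, 18057) ≈ -85.558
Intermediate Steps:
Z = -91 (Z = Mul(7, -13) = -91)
Function('H')(h, A) = 1
Mul(-4634751, Pow(Mul(Add(Function('H')(6, Z), 1388), 39), -1)) = Mul(-4634751, Pow(Mul(Add(1, 1388), 39), -1)) = Mul(-4634751, Pow(Mul(1389, 39), -1)) = Mul(-4634751, Pow(54171, -1)) = Mul(-4634751, Rational(1, 54171)) = Rational(-1544917, 18057)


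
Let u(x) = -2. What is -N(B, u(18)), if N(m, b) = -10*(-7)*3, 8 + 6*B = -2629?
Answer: -210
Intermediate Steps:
B = -879/2 (B = -4/3 + (⅙)*(-2629) = -4/3 - 2629/6 = -879/2 ≈ -439.50)
N(m, b) = 210 (N(m, b) = 70*3 = 210)
-N(B, u(18)) = -1*210 = -210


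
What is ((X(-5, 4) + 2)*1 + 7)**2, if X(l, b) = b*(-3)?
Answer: 9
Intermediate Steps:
X(l, b) = -3*b
((X(-5, 4) + 2)*1 + 7)**2 = ((-3*4 + 2)*1 + 7)**2 = ((-12 + 2)*1 + 7)**2 = (-10*1 + 7)**2 = (-10 + 7)**2 = (-3)**2 = 9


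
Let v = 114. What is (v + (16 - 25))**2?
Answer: 11025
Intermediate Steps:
(v + (16 - 25))**2 = (114 + (16 - 25))**2 = (114 - 9)**2 = 105**2 = 11025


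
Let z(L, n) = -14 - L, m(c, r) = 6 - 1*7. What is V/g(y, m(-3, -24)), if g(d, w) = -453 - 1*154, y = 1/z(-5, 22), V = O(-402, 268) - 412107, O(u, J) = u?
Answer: 412509/607 ≈ 679.59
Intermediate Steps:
m(c, r) = -1 (m(c, r) = 6 - 7 = -1)
V = -412509 (V = -402 - 412107 = -412509)
y = -⅑ (y = 1/(-14 - 1*(-5)) = 1/(-14 + 5) = 1/(-9) = -⅑ ≈ -0.11111)
g(d, w) = -607 (g(d, w) = -453 - 154 = -607)
V/g(y, m(-3, -24)) = -412509/(-607) = -412509*(-1/607) = 412509/607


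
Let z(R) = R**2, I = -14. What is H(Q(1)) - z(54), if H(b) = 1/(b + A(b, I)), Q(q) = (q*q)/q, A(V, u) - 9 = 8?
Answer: -52487/18 ≈ -2915.9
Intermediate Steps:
A(V, u) = 17 (A(V, u) = 9 + 8 = 17)
Q(q) = q (Q(q) = q**2/q = q)
H(b) = 1/(17 + b) (H(b) = 1/(b + 17) = 1/(17 + b))
H(Q(1)) - z(54) = 1/(17 + 1) - 1*54**2 = 1/18 - 1*2916 = 1/18 - 2916 = -52487/18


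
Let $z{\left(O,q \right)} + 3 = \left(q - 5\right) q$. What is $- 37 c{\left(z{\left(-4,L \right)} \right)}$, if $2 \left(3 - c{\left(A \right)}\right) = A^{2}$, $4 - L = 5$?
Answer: $\frac{111}{2} \approx 55.5$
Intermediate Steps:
$L = -1$ ($L = 4 - 5 = -1$)
$z{\left(O,q \right)} = -3 + q \left(-5 + q\right)$ ($z{\left(O,q \right)} = -3 + \left(q - 5\right) q = -3 + \left(-5 + q\right) q = -3 + q \left(-5 + q\right)$)
$c{\left(A \right)} = 3 - \frac{A^{2}}{2}$
$- 37 c{\left(z{\left(-4,L \right)} \right)} = - 37 \left(3 - \frac{\left(-3 + \left(-1\right)^{2} - -5\right)^{2}}{2}\right) = - 37 \left(3 - \frac{\left(-3 + 1 + 5\right)^{2}}{2}\right) = - 37 \left(3 - \frac{3^{2}}{2}\right) = - 37 \left(3 - \frac{9}{2}\right) = \left(-37\right) \left(- \frac{3}{2}\right) = \frac{111}{2}$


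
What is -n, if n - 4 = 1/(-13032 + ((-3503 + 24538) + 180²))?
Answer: -161613/40403 ≈ -4.0000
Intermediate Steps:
n = 161613/40403 (n = 4 + 1/(-13032 + ((-3503 + 24538) + 180²)) = 4 + 1/(-13032 + (21035 + 32400)) = 4 + 1/(-13032 + 53435) = 4 + 1/40403 = 161613/40403 ≈ 4.0000)
-n = -1*161613/40403 = -161613/40403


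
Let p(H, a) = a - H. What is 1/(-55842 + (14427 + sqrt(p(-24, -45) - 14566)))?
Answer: -41415/1715216812 - I*sqrt(14587)/1715216812 ≈ -2.4146e-5 - 7.0415e-8*I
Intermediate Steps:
1/(-55842 + (14427 + sqrt(p(-24, -45) - 14566))) = 1/(-55842 + (14427 + sqrt((-45 - 1*(-24)) - 14566))) = 1/(-55842 + (14427 + sqrt((-45 + 24) - 14566))) = 1/(-55842 + (14427 + sqrt(-21 - 14566))) = 1/(-55842 + (14427 + sqrt(-14587))) = 1/(-55842 + (14427 + I*sqrt(14587))) = 1/(-41415 + I*sqrt(14587))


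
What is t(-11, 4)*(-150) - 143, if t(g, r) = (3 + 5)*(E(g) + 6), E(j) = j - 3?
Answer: 9457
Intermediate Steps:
E(j) = -3 + j
t(g, r) = 24 + 8*g (t(g, r) = (3 + 5)*((-3 + g) + 6) = 8*(3 + g) = 24 + 8*g)
t(-11, 4)*(-150) - 143 = (24 + 8*(-11))*(-150) - 143 = (24 - 88)*(-150) - 143 = -64*(-150) - 143 = 9600 - 143 = 9457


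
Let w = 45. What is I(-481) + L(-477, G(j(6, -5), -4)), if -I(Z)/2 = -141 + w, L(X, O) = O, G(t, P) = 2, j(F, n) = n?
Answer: 194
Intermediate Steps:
I(Z) = 192 (I(Z) = -2*(-141 + 45) = -2*(-96) = 192)
I(-481) + L(-477, G(j(6, -5), -4)) = 192 + 2 = 194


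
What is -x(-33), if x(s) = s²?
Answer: -1089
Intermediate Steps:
-x(-33) = -1*(-33)² = -1*1089 = -1089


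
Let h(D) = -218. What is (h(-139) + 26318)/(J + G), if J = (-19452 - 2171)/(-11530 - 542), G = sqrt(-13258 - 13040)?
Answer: 6812957541600/3832958826961 - 11410908307200*I*sqrt(2922)/3832958826961 ≈ 1.7775 - 160.93*I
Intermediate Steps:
G = 3*I*sqrt(2922) (G = sqrt(-26298) = 3*I*sqrt(2922) ≈ 162.17*I)
J = 21623/12072 (J = -21623/(-12072) = -21623*(-1/12072) = 21623/12072 ≈ 1.7912)
(h(-139) + 26318)/(J + G) = (-218 + 26318)/(21623/12072 + 3*I*sqrt(2922)) = 26100/(21623/12072 + 3*I*sqrt(2922))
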